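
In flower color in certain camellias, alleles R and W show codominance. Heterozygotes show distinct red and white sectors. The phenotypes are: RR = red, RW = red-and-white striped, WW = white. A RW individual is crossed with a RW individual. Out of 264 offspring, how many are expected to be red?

Punnett square for RW × RW:
Offspring genotypes: 1 RR, 2 RW, 1 WW
Phenotype counts: 1 red, 2 red-and-white striped, 1 white
red: 1 out of 4 → fraction 1/4
Expected count = 1/4 × 264 = 66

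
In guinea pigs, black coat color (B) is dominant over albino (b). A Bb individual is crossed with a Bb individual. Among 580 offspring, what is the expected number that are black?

Punnett square for Bb × Bb:
Offspring genotypes: 1 BB, 2 Bb, 1 bb
black: 3, albino: 1
black: 3 out of 4 → fraction 3/4
Expected count = 3/4 × 580 = 435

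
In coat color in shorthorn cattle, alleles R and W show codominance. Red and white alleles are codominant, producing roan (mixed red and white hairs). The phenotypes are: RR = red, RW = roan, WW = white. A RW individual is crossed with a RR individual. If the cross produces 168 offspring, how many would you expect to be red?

Punnett square for RW × RR:
Offspring genotypes: 2 RR, 2 RW
Phenotype counts: 2 red, 2 roan
red: 2 out of 4 → fraction 1/2
Expected count = 1/2 × 168 = 84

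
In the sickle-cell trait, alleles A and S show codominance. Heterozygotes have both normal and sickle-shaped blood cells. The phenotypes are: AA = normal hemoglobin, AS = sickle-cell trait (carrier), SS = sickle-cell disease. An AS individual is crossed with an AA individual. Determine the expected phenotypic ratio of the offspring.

Punnett square for AS × AA:
Offspring genotypes: 2 AA, 2 AS
Phenotype counts: 2 normal hemoglobin, 2 sickle-cell trait (carrier)
Ratio: 1 normal hemoglobin : 1 sickle-cell trait (carrier)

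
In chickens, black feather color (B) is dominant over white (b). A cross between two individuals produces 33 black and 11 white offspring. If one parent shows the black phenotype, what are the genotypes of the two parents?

Observed offspring: 33 black, 11 white
The observed ratio simplifies to 3:1. White (bb) offspring appear, so each parent must contribute one b allele. The parent stated to show black carries B, so it is Bb. The other parent is then either Bb or bb: Bb × bb would give a 1:1 split, whereas Bb × Bb gives 3:1 — matching the data. So both parents are heterozygous (Bb × Bb).
Parent genotypes: Bb × Bb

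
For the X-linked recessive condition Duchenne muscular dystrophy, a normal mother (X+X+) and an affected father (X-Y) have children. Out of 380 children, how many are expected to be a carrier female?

Cross: X+X+ × X-Y
Offspring: 2 X+X-, 2 X+Y
Probability of a carrier female: 2/4 = 1/2
Expected count = 1/2 × 380 = 190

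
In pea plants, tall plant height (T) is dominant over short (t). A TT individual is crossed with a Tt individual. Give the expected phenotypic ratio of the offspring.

Punnett square for TT × Tt:
Offspring genotypes: 2 TT, 2 Tt
tall: 4, short: 0
Ratio: all tall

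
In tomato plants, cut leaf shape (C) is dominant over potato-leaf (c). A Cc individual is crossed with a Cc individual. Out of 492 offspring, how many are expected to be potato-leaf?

Punnett square for Cc × Cc:
Offspring genotypes: 1 CC, 2 Cc, 1 cc
cut: 3, potato-leaf: 1
potato-leaf: 1 out of 4 → fraction 1/4
Expected count = 1/4 × 492 = 123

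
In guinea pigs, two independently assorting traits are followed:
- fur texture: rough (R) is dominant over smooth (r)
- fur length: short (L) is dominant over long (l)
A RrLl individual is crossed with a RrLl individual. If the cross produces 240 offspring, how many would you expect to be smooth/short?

Dihybrid cross RrLl × RrLl — consider each gene separately:
fur texture: Rr × Rr → 1 RR, 2 Rr, 1 rr → 3 R_ : 1 rr (out of 4)
fur length: Ll × Ll → 1 LL, 2 Ll, 1 ll → 3 L_ : 1 ll (out of 4)
Combine (counts out of 4 × 4 = 16): rough/short (R_L_) = 3×3 = 9; rough/long (R_ll) = 3×1 = 3; smooth/short (rrL_) = 1×3 = 3; smooth/long (rrll) = 1×1 = 1
Phenotype counts (out of 16): 9 rough/short, 3 rough/long, 3 smooth/short, 1 smooth/long
smooth/short: 3 out of 16 → fraction 3/16
Expected count = 3/16 × 240 = 45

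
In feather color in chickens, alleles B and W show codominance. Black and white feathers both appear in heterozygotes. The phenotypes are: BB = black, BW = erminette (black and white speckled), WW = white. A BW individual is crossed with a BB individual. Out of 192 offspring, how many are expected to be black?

Punnett square for BW × BB:
Offspring genotypes: 2 BB, 2 BW
Phenotype counts: 2 black, 2 erminette (black and white speckled)
black: 2 out of 4 → fraction 1/2
Expected count = 1/2 × 192 = 96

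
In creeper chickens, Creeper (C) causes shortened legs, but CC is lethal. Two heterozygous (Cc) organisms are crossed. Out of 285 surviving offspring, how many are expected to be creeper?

Cross: Cc × Cc
Punnett square offspring (before lethality): 1 CC, 2 Cc, 1 cc
The CC genotype is lethal (embryos die); surviving offspring: 2 Cc, 1 cc
creeper: 2 out of 3 → fraction 2/3
Expected count = 2/3 × 285 = 190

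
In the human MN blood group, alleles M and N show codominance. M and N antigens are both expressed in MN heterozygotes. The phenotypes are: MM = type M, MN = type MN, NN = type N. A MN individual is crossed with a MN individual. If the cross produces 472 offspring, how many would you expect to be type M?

Punnett square for MN × MN:
Offspring genotypes: 1 MM, 2 MN, 1 NN
Phenotype counts: 1 type M, 2 type MN, 1 type N
type M: 1 out of 4 → fraction 1/4
Expected count = 1/4 × 472 = 118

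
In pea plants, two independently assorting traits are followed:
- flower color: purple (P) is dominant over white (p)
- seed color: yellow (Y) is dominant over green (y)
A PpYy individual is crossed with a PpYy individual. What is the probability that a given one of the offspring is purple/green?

Dihybrid cross PpYy × PpYy — consider each gene separately:
flower color: Pp × Pp → 1 PP, 2 Pp, 1 pp → 3 P_ : 1 pp (out of 4)
seed color: Yy × Yy → 1 YY, 2 Yy, 1 yy → 3 Y_ : 1 yy (out of 4)
Combine (counts out of 4 × 4 = 16): purple/yellow (P_Y_) = 3×3 = 9; purple/green (P_yy) = 3×1 = 3; white/yellow (ppY_) = 1×3 = 3; white/green (ppyy) = 1×1 = 1
Phenotype counts (out of 16): 9 purple/yellow, 3 purple/green, 3 white/yellow, 1 white/green
purple/green: 3 out of 16
Probability: 3/16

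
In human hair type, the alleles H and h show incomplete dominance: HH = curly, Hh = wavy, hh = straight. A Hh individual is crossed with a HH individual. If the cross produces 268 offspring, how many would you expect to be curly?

Punnett square for Hh × HH:
Offspring genotypes: 2 HH, 2 Hh
Phenotype counts: 2 curly, 2 wavy
curly: 2 out of 4 → fraction 1/2
Expected count = 1/2 × 268 = 134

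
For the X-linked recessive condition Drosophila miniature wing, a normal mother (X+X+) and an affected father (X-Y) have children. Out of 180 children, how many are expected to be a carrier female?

Cross: X+X+ × X-Y
Offspring: 2 X+X-, 2 X+Y
Probability of a carrier female: 2/4 = 1/2
Expected count = 1/2 × 180 = 90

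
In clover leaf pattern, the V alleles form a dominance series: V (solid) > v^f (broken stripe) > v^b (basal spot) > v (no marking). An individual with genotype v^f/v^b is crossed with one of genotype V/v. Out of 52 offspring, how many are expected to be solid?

Cross: v^f/v^b × V/v
Allele dominance: V > v^f > v^b > v
Offspring genotypes: 1 V/v^f, 1 v^f/v, 1 V/v^b, 1 v^b/v
Phenotype counts: 2 solid, 1 broken stripe, 1 basal spot
solid: 2 out of 4 → fraction 1/2
Expected count = 1/2 × 52 = 26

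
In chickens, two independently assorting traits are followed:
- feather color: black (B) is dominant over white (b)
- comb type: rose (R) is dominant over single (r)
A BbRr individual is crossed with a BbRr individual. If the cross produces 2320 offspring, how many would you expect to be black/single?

Dihybrid cross BbRr × BbRr — consider each gene separately:
feather color: Bb × Bb → 1 BB, 2 Bb, 1 bb → 3 B_ : 1 bb (out of 4)
comb type: Rr × Rr → 1 RR, 2 Rr, 1 rr → 3 R_ : 1 rr (out of 4)
Combine (counts out of 4 × 4 = 16): black/rose (B_R_) = 3×3 = 9; black/single (B_rr) = 3×1 = 3; white/rose (bbR_) = 1×3 = 3; white/single (bbrr) = 1×1 = 1
Phenotype counts (out of 16): 9 black/rose, 3 black/single, 3 white/rose, 1 white/single
black/single: 3 out of 16 → fraction 3/16
Expected count = 3/16 × 2320 = 435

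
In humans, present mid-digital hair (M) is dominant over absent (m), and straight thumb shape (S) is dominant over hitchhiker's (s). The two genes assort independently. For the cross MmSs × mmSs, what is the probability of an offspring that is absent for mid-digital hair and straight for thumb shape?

Dihybrid cross MmSs × mmSs — consider each gene separately:
mid-digital hair: Mm × mm → 2 Mm, 2 mm → 2 M_ : 2 mm (out of 4)
thumb shape: Ss × Ss → 1 SS, 2 Ss, 1 ss → 3 S_ : 1 ss (out of 4)
Looking for: absent (mm) and straight (S_)
P(absent) = 2/4, P(straight) = 3/4
P(both) = 2/4 × 3/4 = 6/16 = 3/8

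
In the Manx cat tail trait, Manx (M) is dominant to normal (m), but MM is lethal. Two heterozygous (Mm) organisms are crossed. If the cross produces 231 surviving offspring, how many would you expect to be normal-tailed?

Cross: Mm × Mm
Punnett square offspring (before lethality): 1 MM, 2 Mm, 1 mm
The MM genotype is lethal (embryos die); surviving offspring: 2 Mm, 1 mm
normal-tailed: 1 out of 3 → fraction 1/3
Expected count = 1/3 × 231 = 77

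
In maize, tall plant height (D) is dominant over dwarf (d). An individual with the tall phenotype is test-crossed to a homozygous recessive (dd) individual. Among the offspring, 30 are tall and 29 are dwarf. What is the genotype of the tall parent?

Test cross: ? × dd
Offspring: 30 tall, 29 dwarf — approximately 1:1.
A 1:1 ratio in a test cross indicates the unknown parent is heterozygous (Dd).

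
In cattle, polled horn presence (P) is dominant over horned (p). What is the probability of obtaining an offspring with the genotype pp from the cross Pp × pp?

Punnett square for Pp × pp:
Offspring genotypes: 2 Pp, 2 pp
Total offspring: 4
Count with target: 2
Probability: 2/4 = 1/2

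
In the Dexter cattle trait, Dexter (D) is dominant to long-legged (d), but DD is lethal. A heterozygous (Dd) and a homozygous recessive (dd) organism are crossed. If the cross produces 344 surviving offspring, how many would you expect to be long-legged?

Cross: Dd × dd
Punnett square offspring (before lethality): 2 Dd, 2 dd
No DD offspring are produced in this cross.
long-legged: 2 out of 4 → fraction 1/2
Expected count = 1/2 × 344 = 172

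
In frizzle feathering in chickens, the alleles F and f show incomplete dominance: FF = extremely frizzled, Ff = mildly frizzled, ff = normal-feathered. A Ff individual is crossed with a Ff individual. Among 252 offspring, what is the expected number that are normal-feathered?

Punnett square for Ff × Ff:
Offspring genotypes: 1 FF, 2 Ff, 1 ff
Phenotype counts: 1 extremely frizzled, 2 mildly frizzled, 1 normal-feathered
normal-feathered: 1 out of 4 → fraction 1/4
Expected count = 1/4 × 252 = 63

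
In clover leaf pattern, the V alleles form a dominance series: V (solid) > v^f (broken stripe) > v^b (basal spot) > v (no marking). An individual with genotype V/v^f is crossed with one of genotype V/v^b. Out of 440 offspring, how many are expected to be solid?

Cross: V/v^f × V/v^b
Allele dominance: V > v^f > v^b > v
Offspring genotypes: 1 V/V, 1 V/v^b, 1 V/v^f, 1 v^f/v^b
Phenotype counts: 3 solid, 1 broken stripe
solid: 3 out of 4 → fraction 3/4
Expected count = 3/4 × 440 = 330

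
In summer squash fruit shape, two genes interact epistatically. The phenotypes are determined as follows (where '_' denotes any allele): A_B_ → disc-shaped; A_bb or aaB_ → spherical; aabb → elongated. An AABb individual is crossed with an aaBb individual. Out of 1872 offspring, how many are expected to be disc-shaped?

Cross: AABb × aaBb — consider each gene separately:
A gene: AA × aa → 4 Aa → 4 A_ (out of 4)
B gene: Bb × Bb → 1 BB, 2 Bb, 1 bb → 3 B_ : 1 bb (out of 4)
Genotype classes (out of 4 × 4 = 16): A_B_ = 4×3 = 12; A_bb = 4×1 = 4
Apply the phenotype rules: A_B_ (12) → disc-shaped; A_bb (4) → spherical
Phenotype counts (out of 16): 12 disc-shaped, 4 spherical
disc-shaped: 12 out of 16 → fraction 3/4
Expected count = 3/4 × 1872 = 1404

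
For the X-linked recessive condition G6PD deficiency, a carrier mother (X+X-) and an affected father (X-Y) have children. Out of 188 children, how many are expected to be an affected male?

Cross: X+X- × X-Y
Offspring: 1 X+X-, 1 X+Y, 1 X-X-, 1 X-Y
Probability of an affected male: 1/4
Expected count = 1/4 × 188 = 47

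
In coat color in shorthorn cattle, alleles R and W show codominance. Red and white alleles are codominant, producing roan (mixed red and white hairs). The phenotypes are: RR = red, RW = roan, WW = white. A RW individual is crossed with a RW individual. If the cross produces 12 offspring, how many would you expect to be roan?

Punnett square for RW × RW:
Offspring genotypes: 1 RR, 2 RW, 1 WW
Phenotype counts: 1 red, 2 roan, 1 white
roan: 2 out of 4 → fraction 1/2
Expected count = 1/2 × 12 = 6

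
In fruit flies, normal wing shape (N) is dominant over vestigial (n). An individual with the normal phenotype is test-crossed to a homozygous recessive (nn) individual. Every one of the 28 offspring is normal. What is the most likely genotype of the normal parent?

Test cross: ? × nn
All offspring are normal.
If the unknown parent were heterozygous (Nn), about half of 28 offspring would be vestigial; none are. The unknown parent is most likely homozygous dominant (NN).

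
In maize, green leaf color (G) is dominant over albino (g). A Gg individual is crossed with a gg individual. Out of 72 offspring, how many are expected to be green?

Punnett square for Gg × gg:
Offspring genotypes: 2 Gg, 2 gg
green: 2, albino: 2
green: 2 out of 4 → fraction 1/2
Expected count = 1/2 × 72 = 36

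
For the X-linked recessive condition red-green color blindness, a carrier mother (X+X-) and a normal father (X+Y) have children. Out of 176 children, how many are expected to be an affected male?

Cross: X+X- × X+Y
Offspring: 1 X+X+, 1 X+Y, 1 X+X-, 1 X-Y
Probability of an affected male: 1/4
Expected count = 1/4 × 176 = 44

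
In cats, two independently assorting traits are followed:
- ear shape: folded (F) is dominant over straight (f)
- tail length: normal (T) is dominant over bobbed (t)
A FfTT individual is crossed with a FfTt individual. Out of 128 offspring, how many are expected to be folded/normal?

Dihybrid cross FfTT × FfTt — consider each gene separately:
ear shape: Ff × Ff → 1 FF, 2 Ff, 1 ff → 3 F_ : 1 ff (out of 4)
tail length: TT × Tt → 2 TT, 2 Tt → 4 T_ (out of 4)
Combine (counts out of 4 × 4 = 16): folded/normal (F_T_) = 3×4 = 12; straight/normal (ffT_) = 1×4 = 4
Phenotype counts (out of 16): 12 folded/normal, 4 straight/normal
folded/normal: 12 out of 16 → fraction 3/4
Expected count = 3/4 × 128 = 96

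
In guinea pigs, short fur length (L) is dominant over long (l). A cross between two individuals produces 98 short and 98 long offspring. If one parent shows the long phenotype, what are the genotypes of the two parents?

Observed offspring: 98 short, 98 long
The observed ratio simplifies to 1:1. One parent shows long, so its genotype must be ll. A 1:1 offspring split requires the other parent to be heterozygous (Ll).
Parent genotypes: ll × Ll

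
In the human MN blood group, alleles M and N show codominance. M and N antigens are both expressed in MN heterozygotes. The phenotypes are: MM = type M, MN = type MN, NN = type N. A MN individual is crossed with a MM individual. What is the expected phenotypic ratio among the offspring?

Punnett square for MN × MM:
Offspring genotypes: 2 MM, 2 MN
Phenotype counts: 2 type M, 2 type MN
Ratio: 1 type M : 1 type MN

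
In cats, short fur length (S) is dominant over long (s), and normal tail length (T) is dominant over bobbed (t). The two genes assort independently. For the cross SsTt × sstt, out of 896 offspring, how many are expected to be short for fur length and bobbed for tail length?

Dihybrid cross SsTt × sstt — consider each gene separately:
fur length: Ss × ss → 2 Ss, 2 ss → 2 S_ : 2 ss (out of 4)
tail length: Tt × tt → 2 Tt, 2 tt → 2 T_ : 2 tt (out of 4)
Looking for: short (S_) and bobbed (tt)
P(short) = 2/4, P(bobbed) = 2/4
P(both) = 2/4 × 2/4 = 4/16 = 1/4
Expected count = 1/4 × 896 = 224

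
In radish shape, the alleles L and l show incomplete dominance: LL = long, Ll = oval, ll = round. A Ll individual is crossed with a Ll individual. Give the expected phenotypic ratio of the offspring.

Punnett square for Ll × Ll:
Offspring genotypes: 1 LL, 2 Ll, 1 ll
Phenotype counts: 1 long, 2 oval, 1 round
Ratio: 1 long : 2 oval : 1 round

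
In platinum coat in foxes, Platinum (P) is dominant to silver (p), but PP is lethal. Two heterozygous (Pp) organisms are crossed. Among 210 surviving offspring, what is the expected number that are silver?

Cross: Pp × Pp
Punnett square offspring (before lethality): 1 PP, 2 Pp, 1 pp
The PP genotype is lethal (embryos die); surviving offspring: 2 Pp, 1 pp
silver: 1 out of 3 → fraction 1/3
Expected count = 1/3 × 210 = 70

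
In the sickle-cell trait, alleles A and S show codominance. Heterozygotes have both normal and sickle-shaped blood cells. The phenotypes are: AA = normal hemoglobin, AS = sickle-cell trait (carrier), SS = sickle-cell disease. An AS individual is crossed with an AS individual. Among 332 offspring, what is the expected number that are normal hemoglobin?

Punnett square for AS × AS:
Offspring genotypes: 1 AA, 2 AS, 1 SS
Phenotype counts: 1 normal hemoglobin, 2 sickle-cell trait (carrier), 1 sickle-cell disease
normal hemoglobin: 1 out of 4 → fraction 1/4
Expected count = 1/4 × 332 = 83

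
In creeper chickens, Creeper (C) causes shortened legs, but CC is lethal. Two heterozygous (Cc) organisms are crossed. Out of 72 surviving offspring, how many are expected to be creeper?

Cross: Cc × Cc
Punnett square offspring (before lethality): 1 CC, 2 Cc, 1 cc
The CC genotype is lethal (embryos die); surviving offspring: 2 Cc, 1 cc
creeper: 2 out of 3 → fraction 2/3
Expected count = 2/3 × 72 = 48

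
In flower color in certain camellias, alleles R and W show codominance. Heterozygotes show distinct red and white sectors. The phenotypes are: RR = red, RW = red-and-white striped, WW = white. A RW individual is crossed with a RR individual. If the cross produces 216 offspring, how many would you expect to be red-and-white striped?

Punnett square for RW × RR:
Offspring genotypes: 2 RR, 2 RW
Phenotype counts: 2 red, 2 red-and-white striped
red-and-white striped: 2 out of 4 → fraction 1/2
Expected count = 1/2 × 216 = 108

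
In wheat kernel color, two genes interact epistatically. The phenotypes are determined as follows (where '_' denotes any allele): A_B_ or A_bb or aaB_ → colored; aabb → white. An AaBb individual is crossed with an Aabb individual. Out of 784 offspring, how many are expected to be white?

Cross: AaBb × Aabb — consider each gene separately:
A gene: Aa × Aa → 1 AA, 2 Aa, 1 aa → 3 A_ : 1 aa (out of 4)
B gene: Bb × bb → 2 Bb, 2 bb → 2 B_ : 2 bb (out of 4)
Genotype classes (out of 4 × 4 = 16): A_B_ = 3×2 = 6; A_bb = 3×2 = 6; aaB_ = 1×2 = 2; aabb = 1×2 = 2
Apply the phenotype rules: A_B_ (6) + A_bb (6) + aaB_ (2) → colored; aabb (2) → white
Phenotype counts (out of 16): 14 colored, 2 white
white: 2 out of 16 → fraction 1/8
Expected count = 1/8 × 784 = 98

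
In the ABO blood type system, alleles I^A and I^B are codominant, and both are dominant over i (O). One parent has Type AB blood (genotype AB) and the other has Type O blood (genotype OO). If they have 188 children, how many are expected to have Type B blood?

Cross: AB × OO
Possible offspring genotypes: 2 AO, 2 BO
Blood type counts: 2 Type A, 2 Type B
Probability of Type B: 2/4 = 1/2
Expected count = 1/2 × 188 = 94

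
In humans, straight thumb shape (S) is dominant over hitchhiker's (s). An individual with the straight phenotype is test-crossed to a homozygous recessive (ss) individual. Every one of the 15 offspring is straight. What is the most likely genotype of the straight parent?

Test cross: ? × ss
All offspring are straight.
If the unknown parent were heterozygous (Ss), about half of 15 offspring would be hitchhiker's; none are. The unknown parent is most likely homozygous dominant (SS).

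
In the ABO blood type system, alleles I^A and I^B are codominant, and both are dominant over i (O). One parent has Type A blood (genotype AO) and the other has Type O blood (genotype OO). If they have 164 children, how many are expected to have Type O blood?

Cross: AO × OO
Possible offspring genotypes: 2 AO, 2 OO
Blood type counts: 2 Type A, 2 Type O
Probability of Type O: 2/4 = 1/2
Expected count = 1/2 × 164 = 82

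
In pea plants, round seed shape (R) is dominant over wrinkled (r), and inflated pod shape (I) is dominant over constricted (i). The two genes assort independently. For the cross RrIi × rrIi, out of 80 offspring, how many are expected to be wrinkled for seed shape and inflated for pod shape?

Dihybrid cross RrIi × rrIi — consider each gene separately:
seed shape: Rr × rr → 2 Rr, 2 rr → 2 R_ : 2 rr (out of 4)
pod shape: Ii × Ii → 1 II, 2 Ii, 1 ii → 3 I_ : 1 ii (out of 4)
Looking for: wrinkled (rr) and inflated (I_)
P(wrinkled) = 2/4, P(inflated) = 3/4
P(both) = 2/4 × 3/4 = 6/16 = 3/8
Expected count = 3/8 × 80 = 30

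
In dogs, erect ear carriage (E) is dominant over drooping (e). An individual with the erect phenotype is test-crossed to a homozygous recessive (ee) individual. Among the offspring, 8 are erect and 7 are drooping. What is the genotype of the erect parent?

Test cross: ? × ee
Offspring: 8 erect, 7 drooping — approximately 1:1.
A 1:1 ratio in a test cross indicates the unknown parent is heterozygous (Ee).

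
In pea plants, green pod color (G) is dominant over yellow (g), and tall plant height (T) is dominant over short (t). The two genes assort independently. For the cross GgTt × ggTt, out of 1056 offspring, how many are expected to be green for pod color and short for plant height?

Dihybrid cross GgTt × ggTt — consider each gene separately:
pod color: Gg × gg → 2 Gg, 2 gg → 2 G_ : 2 gg (out of 4)
plant height: Tt × Tt → 1 TT, 2 Tt, 1 tt → 3 T_ : 1 tt (out of 4)
Looking for: green (G_) and short (tt)
P(green) = 2/4, P(short) = 1/4
P(both) = 2/4 × 1/4 = 2/16 = 1/8
Expected count = 1/8 × 1056 = 132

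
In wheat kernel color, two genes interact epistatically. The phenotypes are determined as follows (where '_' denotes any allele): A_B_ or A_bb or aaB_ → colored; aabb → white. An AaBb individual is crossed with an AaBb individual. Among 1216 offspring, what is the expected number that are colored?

Cross: AaBb × AaBb — consider each gene separately:
A gene: Aa × Aa → 1 AA, 2 Aa, 1 aa → 3 A_ : 1 aa (out of 4)
B gene: Bb × Bb → 1 BB, 2 Bb, 1 bb → 3 B_ : 1 bb (out of 4)
Genotype classes (out of 4 × 4 = 16): A_B_ = 3×3 = 9; A_bb = 3×1 = 3; aaB_ = 1×3 = 3; aabb = 1×1 = 1
Apply the phenotype rules: A_B_ (9) + A_bb (3) + aaB_ (3) → colored; aabb (1) → white
Phenotype counts (out of 16): 15 colored, 1 white
colored: 15 out of 16 → fraction 15/16
Expected count = 15/16 × 1216 = 1140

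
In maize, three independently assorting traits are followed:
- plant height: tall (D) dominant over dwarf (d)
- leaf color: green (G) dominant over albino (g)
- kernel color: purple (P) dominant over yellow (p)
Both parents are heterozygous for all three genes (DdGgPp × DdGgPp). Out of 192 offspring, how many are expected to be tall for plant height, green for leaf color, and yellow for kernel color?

Trihybrid cross: DdGgPp × DdGgPp
Each trait segregates independently with a 3:1 phenotypic ratio, so each gene contributes 3/4 (dominant) or 1/4 (recessive).
Target: tall (plant height), green (leaf color), yellow (kernel color)
Probability = product of independent per-trait probabilities
= 3/4 × 3/4 × 1/4 = 9/64
Expected count = 9/64 × 192 = 27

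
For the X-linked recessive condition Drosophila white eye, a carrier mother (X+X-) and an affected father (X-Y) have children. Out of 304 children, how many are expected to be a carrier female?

Cross: X+X- × X-Y
Offspring: 1 X+X-, 1 X+Y, 1 X-X-, 1 X-Y
Probability of a carrier female: 1/4
Expected count = 1/4 × 304 = 76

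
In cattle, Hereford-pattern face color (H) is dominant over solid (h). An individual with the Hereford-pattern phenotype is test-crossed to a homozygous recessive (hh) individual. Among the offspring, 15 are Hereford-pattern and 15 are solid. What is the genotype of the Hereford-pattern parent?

Test cross: ? × hh
Offspring: 15 Hereford-pattern, 15 solid — approximately 1:1.
A 1:1 ratio in a test cross indicates the unknown parent is heterozygous (Hh).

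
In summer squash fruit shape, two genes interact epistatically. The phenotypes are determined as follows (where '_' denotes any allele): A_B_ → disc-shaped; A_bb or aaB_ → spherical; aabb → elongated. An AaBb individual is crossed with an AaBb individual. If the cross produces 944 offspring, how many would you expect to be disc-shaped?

Cross: AaBb × AaBb — consider each gene separately:
A gene: Aa × Aa → 1 AA, 2 Aa, 1 aa → 3 A_ : 1 aa (out of 4)
B gene: Bb × Bb → 1 BB, 2 Bb, 1 bb → 3 B_ : 1 bb (out of 4)
Genotype classes (out of 4 × 4 = 16): A_B_ = 3×3 = 9; A_bb = 3×1 = 3; aaB_ = 1×3 = 3; aabb = 1×1 = 1
Apply the phenotype rules: A_B_ (9) → disc-shaped; A_bb (3) + aaB_ (3) → spherical; aabb (1) → elongated
Phenotype counts (out of 16): 9 disc-shaped, 6 spherical, 1 elongated
disc-shaped: 9 out of 16 → fraction 9/16
Expected count = 9/16 × 944 = 531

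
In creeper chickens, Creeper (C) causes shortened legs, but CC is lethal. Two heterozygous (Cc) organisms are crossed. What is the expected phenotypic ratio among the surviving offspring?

Cross: Cc × Cc
Punnett square offspring (before lethality): 1 CC, 2 Cc, 1 cc
The CC genotype is lethal (embryos die); surviving offspring: 2 Cc, 1 cc
Ratio: 2 creeper : 1 normal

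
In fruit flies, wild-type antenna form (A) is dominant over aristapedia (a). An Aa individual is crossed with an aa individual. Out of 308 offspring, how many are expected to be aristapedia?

Punnett square for Aa × aa:
Offspring genotypes: 2 Aa, 2 aa
wild-type: 2, aristapedia: 2
aristapedia: 2 out of 4 → fraction 1/2
Expected count = 1/2 × 308 = 154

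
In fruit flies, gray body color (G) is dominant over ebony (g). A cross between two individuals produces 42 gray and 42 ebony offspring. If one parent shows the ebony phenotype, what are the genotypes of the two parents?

Observed offspring: 42 gray, 42 ebony
The observed ratio simplifies to 1:1. One parent shows ebony, so its genotype must be gg. A 1:1 offspring split requires the other parent to be heterozygous (Gg).
Parent genotypes: gg × Gg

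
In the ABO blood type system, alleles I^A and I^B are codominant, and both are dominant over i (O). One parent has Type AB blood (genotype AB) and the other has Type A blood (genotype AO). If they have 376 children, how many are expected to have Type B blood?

Cross: AB × AO
Possible offspring genotypes: 1 AA, 1 AO, 1 AB, 1 BO
Blood type counts: 2 Type A, 1 Type AB, 1 Type B
Probability of Type B: 1/4
Expected count = 1/4 × 376 = 94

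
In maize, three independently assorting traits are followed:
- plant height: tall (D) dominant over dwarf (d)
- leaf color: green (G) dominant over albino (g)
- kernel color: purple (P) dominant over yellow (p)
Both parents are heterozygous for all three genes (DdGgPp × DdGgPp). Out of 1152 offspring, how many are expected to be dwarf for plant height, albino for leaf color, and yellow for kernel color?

Trihybrid cross: DdGgPp × DdGgPp
Each trait segregates independently with a 3:1 phenotypic ratio, so each gene contributes 3/4 (dominant) or 1/4 (recessive).
Target: dwarf (plant height), albino (leaf color), yellow (kernel color)
Probability = product of independent per-trait probabilities
= 1/4 × 1/4 × 1/4 = 1/64
Expected count = 1/64 × 1152 = 18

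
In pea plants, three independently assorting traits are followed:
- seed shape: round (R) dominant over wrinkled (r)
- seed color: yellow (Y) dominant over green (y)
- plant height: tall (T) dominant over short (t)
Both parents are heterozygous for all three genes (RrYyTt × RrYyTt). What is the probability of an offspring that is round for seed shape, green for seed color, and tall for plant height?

Trihybrid cross: RrYyTt × RrYyTt
Each trait segregates independently with a 3:1 phenotypic ratio, so each gene contributes 3/4 (dominant) or 1/4 (recessive).
Target: round (seed shape), green (seed color), tall (plant height)
Probability = product of independent per-trait probabilities
= 3/4 × 1/4 × 3/4 = 9/64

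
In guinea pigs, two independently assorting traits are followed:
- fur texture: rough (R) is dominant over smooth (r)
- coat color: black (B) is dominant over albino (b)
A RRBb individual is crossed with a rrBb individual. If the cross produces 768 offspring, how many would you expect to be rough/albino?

Dihybrid cross RRBb × rrBb — consider each gene separately:
fur texture: RR × rr → 4 Rr → 4 R_ (out of 4)
coat color: Bb × Bb → 1 BB, 2 Bb, 1 bb → 3 B_ : 1 bb (out of 4)
Combine (counts out of 4 × 4 = 16): rough/black (R_B_) = 4×3 = 12; rough/albino (R_bb) = 4×1 = 4
Phenotype counts (out of 16): 12 rough/black, 4 rough/albino
rough/albino: 4 out of 16 → fraction 1/4
Expected count = 1/4 × 768 = 192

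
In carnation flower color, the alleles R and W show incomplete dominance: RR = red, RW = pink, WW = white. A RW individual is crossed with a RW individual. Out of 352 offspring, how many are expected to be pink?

Punnett square for RW × RW:
Offspring genotypes: 1 RR, 2 RW, 1 WW
Phenotype counts: 1 red, 2 pink, 1 white
pink: 2 out of 4 → fraction 1/2
Expected count = 1/2 × 352 = 176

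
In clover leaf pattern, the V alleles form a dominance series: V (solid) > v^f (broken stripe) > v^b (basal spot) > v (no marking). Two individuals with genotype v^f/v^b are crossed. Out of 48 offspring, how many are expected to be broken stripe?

Cross: v^f/v^b × v^f/v^b
Allele dominance: V > v^f > v^b > v
Offspring genotypes: 1 v^f/v^f, 2 v^f/v^b, 1 v^b/v^b
Phenotype counts: 3 broken stripe, 1 basal spot
broken stripe: 3 out of 4 → fraction 3/4
Expected count = 3/4 × 48 = 36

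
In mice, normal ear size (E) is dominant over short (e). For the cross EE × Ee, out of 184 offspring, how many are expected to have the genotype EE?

Punnett square for EE × Ee:
Offspring genotypes: 2 EE, 2 Ee
Total offspring: 4
Count with target: 2
Probability: 2/4 = 1/2
Expected count = 1/2 × 184 = 92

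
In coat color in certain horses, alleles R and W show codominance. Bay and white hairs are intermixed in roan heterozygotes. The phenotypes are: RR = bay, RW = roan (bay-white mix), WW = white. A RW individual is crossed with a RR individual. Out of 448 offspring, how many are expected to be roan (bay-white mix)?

Punnett square for RW × RR:
Offspring genotypes: 2 RR, 2 RW
Phenotype counts: 2 bay, 2 roan (bay-white mix)
roan (bay-white mix): 2 out of 4 → fraction 1/2
Expected count = 1/2 × 448 = 224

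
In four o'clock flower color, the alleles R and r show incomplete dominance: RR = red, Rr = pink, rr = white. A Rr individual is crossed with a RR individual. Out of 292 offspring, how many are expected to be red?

Punnett square for Rr × RR:
Offspring genotypes: 2 RR, 2 Rr
Phenotype counts: 2 red, 2 pink
red: 2 out of 4 → fraction 1/2
Expected count = 1/2 × 292 = 146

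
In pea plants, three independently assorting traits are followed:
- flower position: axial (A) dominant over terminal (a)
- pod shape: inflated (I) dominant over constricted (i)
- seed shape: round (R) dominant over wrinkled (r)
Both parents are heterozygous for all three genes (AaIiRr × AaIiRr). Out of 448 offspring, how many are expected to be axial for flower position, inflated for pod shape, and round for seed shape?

Trihybrid cross: AaIiRr × AaIiRr
Each trait segregates independently with a 3:1 phenotypic ratio, so each gene contributes 3/4 (dominant) or 1/4 (recessive).
Target: axial (flower position), inflated (pod shape), round (seed shape)
Probability = product of independent per-trait probabilities
= 3/4 × 3/4 × 3/4 = 27/64
Expected count = 27/64 × 448 = 189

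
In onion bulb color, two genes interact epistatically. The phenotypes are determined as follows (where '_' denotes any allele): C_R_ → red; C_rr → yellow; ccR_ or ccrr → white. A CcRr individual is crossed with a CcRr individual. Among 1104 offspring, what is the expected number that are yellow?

Cross: CcRr × CcRr — consider each gene separately:
C gene: Cc × Cc → 1 CC, 2 Cc, 1 cc → 3 C_ : 1 cc (out of 4)
R gene: Rr × Rr → 1 RR, 2 Rr, 1 rr → 3 R_ : 1 rr (out of 4)
Genotype classes (out of 4 × 4 = 16): C_R_ = 3×3 = 9; C_rr = 3×1 = 3; ccR_ = 1×3 = 3; ccrr = 1×1 = 1
Apply the phenotype rules: C_R_ (9) → red; C_rr (3) → yellow; ccR_ (3) + ccrr (1) → white
Phenotype counts (out of 16): 9 red, 3 yellow, 4 white
yellow: 3 out of 16 → fraction 3/16
Expected count = 3/16 × 1104 = 207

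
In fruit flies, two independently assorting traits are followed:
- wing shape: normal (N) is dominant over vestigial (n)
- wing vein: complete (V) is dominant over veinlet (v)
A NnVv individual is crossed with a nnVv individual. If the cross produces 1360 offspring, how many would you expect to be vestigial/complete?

Dihybrid cross NnVv × nnVv — consider each gene separately:
wing shape: Nn × nn → 2 Nn, 2 nn → 2 N_ : 2 nn (out of 4)
wing vein: Vv × Vv → 1 VV, 2 Vv, 1 vv → 3 V_ : 1 vv (out of 4)
Combine (counts out of 4 × 4 = 16): normal/complete (N_V_) = 2×3 = 6; normal/veinlet (N_vv) = 2×1 = 2; vestigial/complete (nnV_) = 2×3 = 6; vestigial/veinlet (nnvv) = 2×1 = 2
Phenotype counts (out of 16): 6 normal/complete, 2 normal/veinlet, 6 vestigial/complete, 2 vestigial/veinlet
vestigial/complete: 6 out of 16 → fraction 3/8
Expected count = 3/8 × 1360 = 510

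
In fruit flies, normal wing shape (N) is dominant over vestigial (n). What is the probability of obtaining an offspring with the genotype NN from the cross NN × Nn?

Punnett square for NN × Nn:
Offspring genotypes: 2 NN, 2 Nn
Total offspring: 4
Count with target: 2
Probability: 2/4 = 1/2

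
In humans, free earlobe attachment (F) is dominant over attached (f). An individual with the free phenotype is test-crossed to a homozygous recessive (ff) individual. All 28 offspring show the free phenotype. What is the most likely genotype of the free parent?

Test cross: ? × ff
All offspring are free.
If the unknown parent were heterozygous (Ff), about half of 28 offspring would be attached; none are. The unknown parent is most likely homozygous dominant (FF).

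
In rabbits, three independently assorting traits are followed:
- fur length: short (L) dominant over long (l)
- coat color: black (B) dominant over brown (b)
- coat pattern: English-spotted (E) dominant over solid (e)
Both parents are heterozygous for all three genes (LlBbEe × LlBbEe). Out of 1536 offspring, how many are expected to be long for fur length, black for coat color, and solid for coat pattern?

Trihybrid cross: LlBbEe × LlBbEe
Each trait segregates independently with a 3:1 phenotypic ratio, so each gene contributes 3/4 (dominant) or 1/4 (recessive).
Target: long (fur length), black (coat color), solid (coat pattern)
Probability = product of independent per-trait probabilities
= 1/4 × 3/4 × 1/4 = 3/64
Expected count = 3/64 × 1536 = 72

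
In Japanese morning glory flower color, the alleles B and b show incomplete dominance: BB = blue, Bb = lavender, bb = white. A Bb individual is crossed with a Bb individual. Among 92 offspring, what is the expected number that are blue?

Punnett square for Bb × Bb:
Offspring genotypes: 1 BB, 2 Bb, 1 bb
Phenotype counts: 1 blue, 2 lavender, 1 white
blue: 1 out of 4 → fraction 1/4
Expected count = 1/4 × 92 = 23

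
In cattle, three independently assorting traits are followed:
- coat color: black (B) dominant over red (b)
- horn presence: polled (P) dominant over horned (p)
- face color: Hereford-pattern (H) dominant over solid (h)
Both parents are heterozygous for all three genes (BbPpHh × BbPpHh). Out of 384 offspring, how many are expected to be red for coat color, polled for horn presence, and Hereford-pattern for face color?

Trihybrid cross: BbPpHh × BbPpHh
Each trait segregates independently with a 3:1 phenotypic ratio, so each gene contributes 3/4 (dominant) or 1/4 (recessive).
Target: red (coat color), polled (horn presence), Hereford-pattern (face color)
Probability = product of independent per-trait probabilities
= 1/4 × 3/4 × 3/4 = 9/64
Expected count = 9/64 × 384 = 54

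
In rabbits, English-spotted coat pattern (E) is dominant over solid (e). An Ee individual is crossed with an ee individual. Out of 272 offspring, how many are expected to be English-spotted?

Punnett square for Ee × ee:
Offspring genotypes: 2 Ee, 2 ee
English-spotted: 2, solid: 2
English-spotted: 2 out of 4 → fraction 1/2
Expected count = 1/2 × 272 = 136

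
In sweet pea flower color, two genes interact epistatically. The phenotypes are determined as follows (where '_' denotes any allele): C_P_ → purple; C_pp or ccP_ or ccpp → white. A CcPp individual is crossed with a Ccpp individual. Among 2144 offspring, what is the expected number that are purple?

Cross: CcPp × Ccpp — consider each gene separately:
C gene: Cc × Cc → 1 CC, 2 Cc, 1 cc → 3 C_ : 1 cc (out of 4)
P gene: Pp × pp → 2 Pp, 2 pp → 2 P_ : 2 pp (out of 4)
Genotype classes (out of 4 × 4 = 16): C_P_ = 3×2 = 6; C_pp = 3×2 = 6; ccP_ = 1×2 = 2; ccpp = 1×2 = 2
Apply the phenotype rules: C_P_ (6) → purple; C_pp (6) + ccP_ (2) + ccpp (2) → white
Phenotype counts (out of 16): 6 purple, 10 white
purple: 6 out of 16 → fraction 3/8
Expected count = 3/8 × 2144 = 804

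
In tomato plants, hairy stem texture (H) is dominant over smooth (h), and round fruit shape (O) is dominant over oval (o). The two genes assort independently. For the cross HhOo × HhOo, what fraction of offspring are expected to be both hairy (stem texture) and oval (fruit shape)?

Dihybrid cross HhOo × HhOo — consider each gene separately:
stem texture: Hh × Hh → 1 HH, 2 Hh, 1 hh → 3 H_ : 1 hh (out of 4)
fruit shape: Oo × Oo → 1 OO, 2 Oo, 1 oo → 3 O_ : 1 oo (out of 4)
Looking for: hairy (H_) and oval (oo)
P(hairy) = 3/4, P(oval) = 1/4
P(both) = 3/4 × 1/4 = 3/16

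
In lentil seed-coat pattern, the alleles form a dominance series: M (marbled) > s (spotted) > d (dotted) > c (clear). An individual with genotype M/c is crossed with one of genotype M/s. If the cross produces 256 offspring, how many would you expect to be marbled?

Cross: M/c × M/s
Allele dominance: M > s > d > c
Offspring genotypes: 1 M/M, 1 M/s, 1 M/c, 1 s/c
Phenotype counts: 3 marbled, 1 spotted
marbled: 3 out of 4 → fraction 3/4
Expected count = 3/4 × 256 = 192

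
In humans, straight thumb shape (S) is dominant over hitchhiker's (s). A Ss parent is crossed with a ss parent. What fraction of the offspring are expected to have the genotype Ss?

Punnett square for Ss × ss:
Offspring genotypes: 2 Ss, 2 ss
Total offspring: 4
Count with target: 2
Probability: 2/4 = 1/2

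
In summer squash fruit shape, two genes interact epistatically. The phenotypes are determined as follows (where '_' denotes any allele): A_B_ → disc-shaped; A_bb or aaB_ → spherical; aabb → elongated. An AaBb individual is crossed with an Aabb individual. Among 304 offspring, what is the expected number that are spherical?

Cross: AaBb × Aabb — consider each gene separately:
A gene: Aa × Aa → 1 AA, 2 Aa, 1 aa → 3 A_ : 1 aa (out of 4)
B gene: Bb × bb → 2 Bb, 2 bb → 2 B_ : 2 bb (out of 4)
Genotype classes (out of 4 × 4 = 16): A_B_ = 3×2 = 6; A_bb = 3×2 = 6; aaB_ = 1×2 = 2; aabb = 1×2 = 2
Apply the phenotype rules: A_B_ (6) → disc-shaped; A_bb (6) + aaB_ (2) → spherical; aabb (2) → elongated
Phenotype counts (out of 16): 6 disc-shaped, 8 spherical, 2 elongated
spherical: 8 out of 16 → fraction 1/2
Expected count = 1/2 × 304 = 152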